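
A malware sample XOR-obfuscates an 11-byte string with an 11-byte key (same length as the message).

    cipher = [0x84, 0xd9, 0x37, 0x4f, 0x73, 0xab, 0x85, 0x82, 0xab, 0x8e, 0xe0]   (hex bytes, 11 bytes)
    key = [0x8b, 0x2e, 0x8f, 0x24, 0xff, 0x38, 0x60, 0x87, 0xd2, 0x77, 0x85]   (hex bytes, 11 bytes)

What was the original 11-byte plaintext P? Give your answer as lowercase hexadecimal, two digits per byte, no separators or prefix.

0ff7b86b8c93e50579f965

84 xor 8b = 0f
d9 xor 2e = f7
37 xor 8f = b8
4f xor 24 = 6b
73 xor ff = 8c
ab xor 38 = 93
85 xor 60 = e5
82 xor 87 = 05
ab xor d2 = 79
8e xor 77 = f9
e0 xor 85 = 65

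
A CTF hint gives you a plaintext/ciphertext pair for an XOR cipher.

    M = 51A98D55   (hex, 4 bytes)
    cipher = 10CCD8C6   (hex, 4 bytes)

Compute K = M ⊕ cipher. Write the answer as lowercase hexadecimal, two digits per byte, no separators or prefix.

Since cipher = M ⊕ K, XORing both sides with M gives K = M ⊕ cipher.
byte 0: 51 ^ 10 = 41
byte 1: a9 ^ cc = 65
byte 2: 8d ^ d8 = 55
byte 3: 55 ^ c6 = 93

41655593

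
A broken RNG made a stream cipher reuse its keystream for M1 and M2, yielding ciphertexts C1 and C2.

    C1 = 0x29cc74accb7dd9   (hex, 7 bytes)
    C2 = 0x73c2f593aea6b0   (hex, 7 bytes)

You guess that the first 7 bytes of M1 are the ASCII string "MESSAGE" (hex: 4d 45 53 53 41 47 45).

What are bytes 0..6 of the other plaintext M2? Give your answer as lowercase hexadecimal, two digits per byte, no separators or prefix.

174bd26c249c2c

First, C1 ⊕ C2 = (M1 ⊕ K) ⊕ (M2 ⊕ K) = M1 ⊕ M2, so the key drops out. Then M2 = (M1 ⊕ M2) ⊕ M1 over the first 7 bytes.
byte 0: (29 XOR 73) XOR 4d = 5a XOR 4d = 17
byte 1: (cc XOR c2) XOR 45 = 0e XOR 45 = 4b
byte 2: (74 XOR f5) XOR 53 = 81 XOR 53 = d2
byte 3: (ac XOR 93) XOR 53 = 3f XOR 53 = 6c
byte 4: (cb XOR ae) XOR 41 = 65 XOR 41 = 24
byte 5: (7d XOR a6) XOR 47 = db XOR 47 = 9c
byte 6: (d9 XOR b0) XOR 45 = 69 XOR 45 = 2c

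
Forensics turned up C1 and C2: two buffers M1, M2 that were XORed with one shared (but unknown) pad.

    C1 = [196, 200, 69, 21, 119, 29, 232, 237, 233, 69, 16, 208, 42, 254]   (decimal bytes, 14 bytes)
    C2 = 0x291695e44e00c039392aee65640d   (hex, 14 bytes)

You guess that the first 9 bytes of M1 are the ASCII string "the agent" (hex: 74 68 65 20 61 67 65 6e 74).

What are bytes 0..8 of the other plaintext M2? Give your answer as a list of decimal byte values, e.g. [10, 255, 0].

[153, 182, 181, 209, 88, 122, 77, 186, 164]

First, C1 ⊕ C2 = (M1 ⊕ K) ⊕ (M2 ⊕ K) = M1 ⊕ M2, so the key drops out. Then M2 = (M1 ⊕ M2) ⊕ M1 over the first 9 bytes.
byte 0: (c4 ^ 29) ^ 74 = ed ^ 74 = 99
byte 1: (c8 ^ 16) ^ 68 = de ^ 68 = b6
byte 2: (45 ^ 95) ^ 65 = d0 ^ 65 = b5
byte 3: (15 ^ e4) ^ 20 = f1 ^ 20 = d1
byte 4: (77 ^ 4e) ^ 61 = 39 ^ 61 = 58
byte 5: (1d ^ 00) ^ 67 = 1d ^ 67 = 7a
byte 6: (e8 ^ c0) ^ 65 = 28 ^ 65 = 4d
byte 7: (ed ^ 39) ^ 6e = d4 ^ 6e = ba
byte 8: (e9 ^ 39) ^ 74 = d0 ^ 74 = a4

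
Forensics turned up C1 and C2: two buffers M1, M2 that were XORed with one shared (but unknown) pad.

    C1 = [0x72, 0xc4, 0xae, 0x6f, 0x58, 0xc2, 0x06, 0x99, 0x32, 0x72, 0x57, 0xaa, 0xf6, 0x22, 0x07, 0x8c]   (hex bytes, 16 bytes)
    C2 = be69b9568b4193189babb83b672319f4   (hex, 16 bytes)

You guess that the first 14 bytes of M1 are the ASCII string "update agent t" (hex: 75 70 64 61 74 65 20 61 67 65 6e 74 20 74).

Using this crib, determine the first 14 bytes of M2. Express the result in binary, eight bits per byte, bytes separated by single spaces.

10111001 11011101 01110011 01011000 10100111 11100110 10110101 11100000 11001110 10111100 10000001 11100101 10110001 01110101

First, C1 ⊕ C2 = (M1 ⊕ K) ⊕ (M2 ⊕ K) = M1 ⊕ M2, so the key drops out. Then M2 = (M1 ⊕ M2) ⊕ M1 over the first 14 bytes.
byte 0: (72 xor be) xor 75 = cc xor 75 = b9
byte 1: (c4 xor 69) xor 70 = ad xor 70 = dd
byte 2: (ae xor b9) xor 64 = 17 xor 64 = 73
byte 3: (6f xor 56) xor 61 = 39 xor 61 = 58
byte 4: (58 xor 8b) xor 74 = d3 xor 74 = a7
byte 5: (c2 xor 41) xor 65 = 83 xor 65 = e6
byte 6: (06 xor 93) xor 20 = 95 xor 20 = b5
byte 7: (99 xor 18) xor 61 = 81 xor 61 = e0
byte 8: (32 xor 9b) xor 67 = a9 xor 67 = ce
byte 9: (72 xor ab) xor 65 = d9 xor 65 = bc
byte 10: (57 xor b8) xor 6e = ef xor 6e = 81
byte 11: (aa xor 3b) xor 74 = 91 xor 74 = e5
byte 12: (f6 xor 67) xor 20 = 91 xor 20 = b1
byte 13: (22 xor 23) xor 74 = 01 xor 74 = 75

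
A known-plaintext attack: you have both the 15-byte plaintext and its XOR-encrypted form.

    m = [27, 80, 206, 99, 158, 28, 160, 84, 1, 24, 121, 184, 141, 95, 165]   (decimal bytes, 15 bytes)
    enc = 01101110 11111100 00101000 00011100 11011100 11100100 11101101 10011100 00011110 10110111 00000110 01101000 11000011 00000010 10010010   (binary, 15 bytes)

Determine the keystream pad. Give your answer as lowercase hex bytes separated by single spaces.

75 ac e6 7f 42 f8 4d c8 1f af 7f d0 4e 5d 37

Since enc = m ⊕ pad, XORing both sides with m gives pad = m ⊕ enc.
byte 0: 1b XOR 6e = 75
byte 1: 50 XOR fc = ac
byte 2: ce XOR 28 = e6
byte 3: 63 XOR 1c = 7f
byte 4: 9e XOR dc = 42
byte 5: 1c XOR e4 = f8
byte 6: a0 XOR ed = 4d
byte 7: 54 XOR 9c = c8
byte 8: 01 XOR 1e = 1f
byte 9: 18 XOR b7 = af
byte 10: 79 XOR 06 = 7f
byte 11: b8 XOR 68 = d0
byte 12: 8d XOR c3 = 4e
byte 13: 5f XOR 02 = 5d
byte 14: a5 XOR 92 = 37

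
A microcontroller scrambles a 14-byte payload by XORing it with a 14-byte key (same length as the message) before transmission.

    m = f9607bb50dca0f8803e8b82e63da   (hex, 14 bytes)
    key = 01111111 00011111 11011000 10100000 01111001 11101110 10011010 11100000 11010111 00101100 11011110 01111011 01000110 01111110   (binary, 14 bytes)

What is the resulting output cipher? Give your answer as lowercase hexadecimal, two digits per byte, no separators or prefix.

867fa31574249568d4c4665525a4

249 xor 127 = 134
 96 xor  31 = 127
123 xor 216 = 163
181 xor 160 =  21
 13 xor 121 = 116
202 xor 238 =  36
 15 xor 154 = 149
136 xor 224 = 104
  3 xor 215 = 212
232 xor  44 = 196
184 xor 222 = 102
 46 xor 123 =  85
 99 xor  70 =  37
218 xor 126 = 164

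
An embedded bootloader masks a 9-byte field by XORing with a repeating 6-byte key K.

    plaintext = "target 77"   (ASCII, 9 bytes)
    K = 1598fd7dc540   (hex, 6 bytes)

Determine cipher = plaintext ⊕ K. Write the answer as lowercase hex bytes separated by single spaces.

61 f9 8f 1a a0 34 35 af ca

The 6-byte key repeats, so the effective keystream is 15 98 fd 7d c5 40 15 98 fd.
byte 0: 01110100 xor 00010101 = 01100001
byte 1: 01100001 xor 10011000 = 11111001
byte 2: 01110010 xor 11111101 = 10001111
byte 3: 01100111 xor 01111101 = 00011010
byte 4: 01100101 xor 11000101 = 10100000
byte 5: 01110100 xor 01000000 = 00110100
byte 6: 00100000 xor 00010101 = 00110101
byte 7: 00110111 xor 10011000 = 10101111
byte 8: 00110111 xor 11111101 = 11001010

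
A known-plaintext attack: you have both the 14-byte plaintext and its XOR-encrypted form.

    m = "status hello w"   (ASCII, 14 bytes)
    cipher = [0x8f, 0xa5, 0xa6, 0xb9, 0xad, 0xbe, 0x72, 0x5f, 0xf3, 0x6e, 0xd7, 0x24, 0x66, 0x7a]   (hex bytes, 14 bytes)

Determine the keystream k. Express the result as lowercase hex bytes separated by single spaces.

Since cipher = m ⊕ k, XORing both sides with m gives k = m ⊕ cipher.
115 ⊕ 143 = 252
116 ⊕ 165 = 209
 97 ⊕ 166 = 199
116 ⊕ 185 = 205
117 ⊕ 173 = 216
115 ⊕ 190 = 205
 32 ⊕ 114 =  82
104 ⊕  95 =  55
101 ⊕ 243 = 150
108 ⊕ 110 =   2
108 ⊕ 215 = 187
111 ⊕  36 =  75
 32 ⊕ 102 =  70
119 ⊕ 122 =  13

fc d1 c7 cd d8 cd 52 37 96 02 bb 4b 46 0d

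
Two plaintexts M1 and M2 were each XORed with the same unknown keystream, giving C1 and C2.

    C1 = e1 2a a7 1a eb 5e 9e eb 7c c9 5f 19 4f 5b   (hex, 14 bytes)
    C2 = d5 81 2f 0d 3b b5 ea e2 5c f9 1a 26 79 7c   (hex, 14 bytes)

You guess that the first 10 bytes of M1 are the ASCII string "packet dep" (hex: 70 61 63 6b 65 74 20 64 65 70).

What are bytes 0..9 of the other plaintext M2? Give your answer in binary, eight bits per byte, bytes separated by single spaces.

First, C1 ⊕ C2 = (M1 ⊕ K) ⊕ (M2 ⊕ K) = M1 ⊕ M2, so the key drops out. Then M2 = (M1 ⊕ M2) ⊕ M1 over the first 10 bytes.
byte 0: (e1 XOR d5) XOR 70 = 34 XOR 70 = 44
byte 1: (2a XOR 81) XOR 61 = ab XOR 61 = ca
byte 2: (a7 XOR 2f) XOR 63 = 88 XOR 63 = eb
byte 3: (1a XOR 0d) XOR 6b = 17 XOR 6b = 7c
byte 4: (eb XOR 3b) XOR 65 = d0 XOR 65 = b5
byte 5: (5e XOR b5) XOR 74 = eb XOR 74 = 9f
byte 6: (9e XOR ea) XOR 20 = 74 XOR 20 = 54
byte 7: (eb XOR e2) XOR 64 = 09 XOR 64 = 6d
byte 8: (7c XOR 5c) XOR 65 = 20 XOR 65 = 45
byte 9: (c9 XOR f9) XOR 70 = 30 XOR 70 = 40

01000100 11001010 11101011 01111100 10110101 10011111 01010100 01101101 01000101 01000000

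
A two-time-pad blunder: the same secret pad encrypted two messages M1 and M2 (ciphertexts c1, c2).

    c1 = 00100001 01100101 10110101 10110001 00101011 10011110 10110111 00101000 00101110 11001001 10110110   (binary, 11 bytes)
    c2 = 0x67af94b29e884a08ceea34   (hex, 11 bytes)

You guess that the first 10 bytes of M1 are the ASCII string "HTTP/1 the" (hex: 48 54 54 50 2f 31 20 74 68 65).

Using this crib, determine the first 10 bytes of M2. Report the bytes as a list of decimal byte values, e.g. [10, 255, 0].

First, c1 ⊕ c2 = (M1 ⊕ K) ⊕ (M2 ⊕ K) = M1 ⊕ M2, so the key drops out. Then M2 = (M1 ⊕ M2) ⊕ M1 over the first 10 bytes.
byte 0: (21 XOR 67) XOR 48 = 46 XOR 48 = 0e
byte 1: (65 XOR af) XOR 54 = ca XOR 54 = 9e
byte 2: (b5 XOR 94) XOR 54 = 21 XOR 54 = 75
byte 3: (b1 XOR b2) XOR 50 = 03 XOR 50 = 53
byte 4: (2b XOR 9e) XOR 2f = b5 XOR 2f = 9a
byte 5: (9e XOR 88) XOR 31 = 16 XOR 31 = 27
byte 6: (b7 XOR 4a) XOR 20 = fd XOR 20 = dd
byte 7: (28 XOR 08) XOR 74 = 20 XOR 74 = 54
byte 8: (2e XOR ce) XOR 68 = e0 XOR 68 = 88
byte 9: (c9 XOR ea) XOR 65 = 23 XOR 65 = 46

[14, 158, 117, 83, 154, 39, 221, 84, 136, 70]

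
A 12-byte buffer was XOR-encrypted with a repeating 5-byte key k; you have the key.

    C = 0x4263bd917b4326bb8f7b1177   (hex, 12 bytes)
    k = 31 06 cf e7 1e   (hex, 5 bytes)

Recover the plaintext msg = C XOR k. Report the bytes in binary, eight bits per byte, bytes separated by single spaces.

01110011 01100101 01110010 01110110 01100101 01110010 00100000 01110100 01101000 01100101 00100000 01110001

The 5-byte key repeats, so the effective keystream is 31 06 cf e7 1e 31 06 cf e7 1e 31 06.
byte 0: 42 xor 31 = 73
byte 1: 63 xor 06 = 65
byte 2: bd xor cf = 72
byte 3: 91 xor e7 = 76
byte 4: 7b xor 1e = 65
byte 5: 43 xor 31 = 72
byte 6: 26 xor 06 = 20
byte 7: bb xor cf = 74
byte 8: 8f xor e7 = 68
byte 9: 7b xor 1e = 65
byte 10: 11 xor 31 = 20
byte 11: 77 xor 06 = 71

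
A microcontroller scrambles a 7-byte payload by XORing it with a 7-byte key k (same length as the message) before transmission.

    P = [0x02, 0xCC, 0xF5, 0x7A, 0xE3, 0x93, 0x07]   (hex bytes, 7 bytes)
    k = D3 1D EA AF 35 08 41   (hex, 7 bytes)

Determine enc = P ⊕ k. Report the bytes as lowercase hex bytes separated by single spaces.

02 XOR d3 = d1
cc XOR 1d = d1
f5 XOR ea = 1f
7a XOR af = d5
e3 XOR 35 = d6
93 XOR 08 = 9b
07 XOR 41 = 46

d1 d1 1f d5 d6 9b 46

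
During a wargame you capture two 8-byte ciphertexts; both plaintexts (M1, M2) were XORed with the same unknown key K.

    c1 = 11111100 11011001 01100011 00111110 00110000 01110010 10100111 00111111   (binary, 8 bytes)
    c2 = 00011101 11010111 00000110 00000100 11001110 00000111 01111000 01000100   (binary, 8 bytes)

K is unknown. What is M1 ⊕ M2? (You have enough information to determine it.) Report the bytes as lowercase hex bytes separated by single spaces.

c1 ⊕ c2 = (M1 ⊕ K) ⊕ (M2 ⊕ K) = M1 ⊕ M2 — the shared key cancels under XOR.
11111100 XOR 00011101 = 11100001
11011001 XOR 11010111 = 00001110
01100011 XOR 00000110 = 01100101
00111110 XOR 00000100 = 00111010
00110000 XOR 11001110 = 11111110
01110010 XOR 00000111 = 01110101
10100111 XOR 01111000 = 11011111
00111111 XOR 01000100 = 01111011

e1 0e 65 3a fe 75 df 7b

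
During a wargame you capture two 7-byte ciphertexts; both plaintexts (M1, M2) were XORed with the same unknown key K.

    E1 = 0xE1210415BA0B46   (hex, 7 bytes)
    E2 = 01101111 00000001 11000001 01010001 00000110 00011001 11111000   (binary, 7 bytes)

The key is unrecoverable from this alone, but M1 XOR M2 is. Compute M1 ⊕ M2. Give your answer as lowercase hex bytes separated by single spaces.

8e 20 c5 44 bc 12 be

E1 ⊕ E2 = (M1 ⊕ K) ⊕ (M2 ⊕ K) = M1 ⊕ M2 — the shared key cancels under XOR.
e1 ^ 6f = 8e
21 ^ 01 = 20
04 ^ c1 = c5
15 ^ 51 = 44
ba ^ 06 = bc
0b ^ 19 = 12
46 ^ f8 = be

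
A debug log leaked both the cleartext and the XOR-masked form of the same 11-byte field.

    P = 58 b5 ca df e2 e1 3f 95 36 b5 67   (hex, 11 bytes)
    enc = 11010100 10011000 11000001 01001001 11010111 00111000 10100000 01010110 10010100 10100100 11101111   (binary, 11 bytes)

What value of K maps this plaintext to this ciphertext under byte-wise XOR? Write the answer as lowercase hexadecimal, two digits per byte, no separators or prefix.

Since enc = P ⊕ K, XORing both sides with P gives K = P ⊕ enc.
byte 0: 58 ^ d4 = 8c
byte 1: b5 ^ 98 = 2d
byte 2: ca ^ c1 = 0b
byte 3: df ^ 49 = 96
byte 4: e2 ^ d7 = 35
byte 5: e1 ^ 38 = d9
byte 6: 3f ^ a0 = 9f
byte 7: 95 ^ 56 = c3
byte 8: 36 ^ 94 = a2
byte 9: b5 ^ a4 = 11
byte 10: 67 ^ ef = 88

8c2d0b9635d99fc3a21188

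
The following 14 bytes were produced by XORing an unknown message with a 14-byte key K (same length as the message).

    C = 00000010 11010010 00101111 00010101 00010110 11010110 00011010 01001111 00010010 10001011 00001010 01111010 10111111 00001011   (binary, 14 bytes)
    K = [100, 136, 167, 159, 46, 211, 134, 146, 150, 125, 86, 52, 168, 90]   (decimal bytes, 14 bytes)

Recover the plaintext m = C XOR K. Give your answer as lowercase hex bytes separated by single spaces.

00000010 xor 01100100 = 01100110
11010010 xor 10001000 = 01011010
00101111 xor 10100111 = 10001000
00010101 xor 10011111 = 10001010
00010110 xor 00101110 = 00111000
11010110 xor 11010011 = 00000101
00011010 xor 10000110 = 10011100
01001111 xor 10010010 = 11011101
00010010 xor 10010110 = 10000100
10001011 xor 01111101 = 11110110
00001010 xor 01010110 = 01011100
01111010 xor 00110100 = 01001110
10111111 xor 10101000 = 00010111
00001011 xor 01011010 = 01010001

66 5a 88 8a 38 05 9c dd 84 f6 5c 4e 17 51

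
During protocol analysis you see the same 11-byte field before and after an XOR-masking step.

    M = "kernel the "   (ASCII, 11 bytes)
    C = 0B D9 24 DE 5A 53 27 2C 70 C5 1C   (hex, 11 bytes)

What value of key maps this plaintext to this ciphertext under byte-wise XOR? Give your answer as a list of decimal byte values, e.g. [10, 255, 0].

Since C = M ⊕ key, XORing both sides with M gives key = M ⊕ C.
6b ⊕ 0b = 60
65 ⊕ d9 = bc
72 ⊕ 24 = 56
6e ⊕ de = b0
65 ⊕ 5a = 3f
6c ⊕ 53 = 3f
20 ⊕ 27 = 07
74 ⊕ 2c = 58
68 ⊕ 70 = 18
65 ⊕ c5 = a0
20 ⊕ 1c = 3c

[96, 188, 86, 176, 63, 63, 7, 88, 24, 160, 60]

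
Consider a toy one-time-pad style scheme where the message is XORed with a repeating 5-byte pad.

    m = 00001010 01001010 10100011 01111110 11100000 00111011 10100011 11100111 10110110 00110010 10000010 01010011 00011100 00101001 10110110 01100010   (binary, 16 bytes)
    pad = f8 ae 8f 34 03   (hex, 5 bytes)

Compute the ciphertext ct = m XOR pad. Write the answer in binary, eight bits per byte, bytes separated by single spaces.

The 5-byte key repeats, so the effective keystream is f8 ae 8f 34 03 f8 ae 8f 34 03 f8 ae 8f 34 03 f8.
byte 0: 00001010 XOR 11111000 = 11110010
byte 1: 01001010 XOR 10101110 = 11100100
byte 2: 10100011 XOR 10001111 = 00101100
byte 3: 01111110 XOR 00110100 = 01001010
byte 4: 11100000 XOR 00000011 = 11100011
byte 5: 00111011 XOR 11111000 = 11000011
byte 6: 10100011 XOR 10101110 = 00001101
byte 7: 11100111 XOR 10001111 = 01101000
byte 8: 10110110 XOR 00110100 = 10000010
byte 9: 00110010 XOR 00000011 = 00110001
byte 10: 10000010 XOR 11111000 = 01111010
byte 11: 01010011 XOR 10101110 = 11111101
byte 12: 00011100 XOR 10001111 = 10010011
byte 13: 00101001 XOR 00110100 = 00011101
byte 14: 10110110 XOR 00000011 = 10110101
byte 15: 01100010 XOR 11111000 = 10011010

11110010 11100100 00101100 01001010 11100011 11000011 00001101 01101000 10000010 00110001 01111010 11111101 10010011 00011101 10110101 10011010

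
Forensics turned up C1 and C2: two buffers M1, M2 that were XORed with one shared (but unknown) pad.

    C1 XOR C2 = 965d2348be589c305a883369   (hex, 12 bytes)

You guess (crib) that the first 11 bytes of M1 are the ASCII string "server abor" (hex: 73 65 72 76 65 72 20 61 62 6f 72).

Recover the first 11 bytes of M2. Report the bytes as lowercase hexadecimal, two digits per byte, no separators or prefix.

Since C1 ⊕ C2 = M1 ⊕ M2, XORing with the guessed M1 bytes yields the corresponding M2 bytes: M2 = (C1 ⊕ C2) ⊕ M1.
byte 0: 10010110 XOR 01110011 = 11100101
byte 1: 01011101 XOR 01100101 = 00111000
byte 2: 00100011 XOR 01110010 = 01010001
byte 3: 01001000 XOR 01110110 = 00111110
byte 4: 10111110 XOR 01100101 = 11011011
byte 5: 01011000 XOR 01110010 = 00101010
byte 6: 10011100 XOR 00100000 = 10111100
byte 7: 00110000 XOR 01100001 = 01010001
byte 8: 01011010 XOR 01100010 = 00111000
byte 9: 10001000 XOR 01101111 = 11100111
byte 10: 00110011 XOR 01110010 = 01000001

e538513edb2abc5138e741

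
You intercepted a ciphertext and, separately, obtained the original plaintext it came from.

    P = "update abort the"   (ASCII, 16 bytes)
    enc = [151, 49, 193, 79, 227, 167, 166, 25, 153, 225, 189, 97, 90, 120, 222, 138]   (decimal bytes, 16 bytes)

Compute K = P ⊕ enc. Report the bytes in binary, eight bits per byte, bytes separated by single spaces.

11100010 01000001 10100101 00101110 10010111 11000010 10000110 01111000 11111011 10001110 11001111 00010101 01111010 00001100 10110110 11101111

Since enc = P ⊕ K, XORing both sides with P gives K = P ⊕ enc.
75 xor 97 = e2
70 xor 31 = 41
64 xor c1 = a5
61 xor 4f = 2e
74 xor e3 = 97
65 xor a7 = c2
20 xor a6 = 86
61 xor 19 = 78
62 xor 99 = fb
6f xor e1 = 8e
72 xor bd = cf
74 xor 61 = 15
20 xor 5a = 7a
74 xor 78 = 0c
68 xor de = b6
65 xor 8a = ef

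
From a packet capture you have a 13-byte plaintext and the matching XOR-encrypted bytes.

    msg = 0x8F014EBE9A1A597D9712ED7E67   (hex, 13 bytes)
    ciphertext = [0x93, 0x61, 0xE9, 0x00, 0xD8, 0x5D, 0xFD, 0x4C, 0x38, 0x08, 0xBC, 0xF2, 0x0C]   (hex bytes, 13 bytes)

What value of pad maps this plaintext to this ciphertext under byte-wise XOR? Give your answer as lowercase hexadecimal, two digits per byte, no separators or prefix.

Since ciphertext = msg ⊕ pad, XORing both sides with msg gives pad = msg ⊕ ciphertext.
byte 0: 8f xor 93 = 1c
byte 1: 01 xor 61 = 60
byte 2: 4e xor e9 = a7
byte 3: be xor 00 = be
byte 4: 9a xor d8 = 42
byte 5: 1a xor 5d = 47
byte 6: 59 xor fd = a4
byte 7: 7d xor 4c = 31
byte 8: 97 xor 38 = af
byte 9: 12 xor 08 = 1a
byte 10: ed xor bc = 51
byte 11: 7e xor f2 = 8c
byte 12: 67 xor 0c = 6b

1c60a7be4247a431af1a518c6b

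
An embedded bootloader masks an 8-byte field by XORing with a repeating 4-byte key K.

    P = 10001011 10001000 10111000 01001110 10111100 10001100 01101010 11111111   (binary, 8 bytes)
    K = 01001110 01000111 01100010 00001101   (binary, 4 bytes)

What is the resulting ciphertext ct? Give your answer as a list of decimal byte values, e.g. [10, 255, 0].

The 4-byte key repeats, so the effective keystream is 4e 47 62 0d 4e 47 62 0d.
byte 0: 8b ^ 4e = c5
byte 1: 88 ^ 47 = cf
byte 2: b8 ^ 62 = da
byte 3: 4e ^ 0d = 43
byte 4: bc ^ 4e = f2
byte 5: 8c ^ 47 = cb
byte 6: 6a ^ 62 = 08
byte 7: ff ^ 0d = f2

[197, 207, 218, 67, 242, 203, 8, 242]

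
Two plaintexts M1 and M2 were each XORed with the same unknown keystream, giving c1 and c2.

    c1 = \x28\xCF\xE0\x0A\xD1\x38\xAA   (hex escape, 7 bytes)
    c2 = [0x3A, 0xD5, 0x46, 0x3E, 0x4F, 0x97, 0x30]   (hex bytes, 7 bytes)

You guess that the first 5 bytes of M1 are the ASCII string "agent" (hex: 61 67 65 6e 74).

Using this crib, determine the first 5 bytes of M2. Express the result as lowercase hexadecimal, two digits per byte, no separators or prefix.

737dc35aea

First, c1 ⊕ c2 = (M1 ⊕ K) ⊕ (M2 ⊕ K) = M1 ⊕ M2, so the key drops out. Then M2 = (M1 ⊕ M2) ⊕ M1 over the first 5 bytes.
byte 0: (28 xor 3a) xor 61 = 12 xor 61 = 73
byte 1: (cf xor d5) xor 67 = 1a xor 67 = 7d
byte 2: (e0 xor 46) xor 65 = a6 xor 65 = c3
byte 3: (0a xor 3e) xor 6e = 34 xor 6e = 5a
byte 4: (d1 xor 4f) xor 74 = 9e xor 74 = ea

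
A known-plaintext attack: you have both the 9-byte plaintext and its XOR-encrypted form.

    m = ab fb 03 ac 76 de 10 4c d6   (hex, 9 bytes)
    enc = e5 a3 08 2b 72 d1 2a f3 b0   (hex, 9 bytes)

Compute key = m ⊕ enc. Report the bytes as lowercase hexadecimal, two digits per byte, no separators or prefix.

Since enc = m ⊕ key, XORing both sides with m gives key = m ⊕ enc.
ab XOR e5 = 4e
fb XOR a3 = 58
03 XOR 08 = 0b
ac XOR 2b = 87
76 XOR 72 = 04
de XOR d1 = 0f
10 XOR 2a = 3a
4c XOR f3 = bf
d6 XOR b0 = 66

4e580b87040f3abf66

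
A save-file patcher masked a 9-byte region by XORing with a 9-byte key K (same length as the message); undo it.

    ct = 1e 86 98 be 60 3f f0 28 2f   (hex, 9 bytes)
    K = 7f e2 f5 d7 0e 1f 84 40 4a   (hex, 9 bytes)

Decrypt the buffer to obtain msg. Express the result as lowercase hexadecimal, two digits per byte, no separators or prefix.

1e XOR 7f = 61
86 XOR e2 = 64
98 XOR f5 = 6d
be XOR d7 = 69
60 XOR 0e = 6e
3f XOR 1f = 20
f0 XOR 84 = 74
28 XOR 40 = 68
2f XOR 4a = 65

61646d696e20746865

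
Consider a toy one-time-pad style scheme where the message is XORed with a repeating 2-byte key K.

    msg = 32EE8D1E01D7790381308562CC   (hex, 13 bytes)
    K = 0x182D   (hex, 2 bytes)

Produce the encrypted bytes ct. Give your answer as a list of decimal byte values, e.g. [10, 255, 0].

[42, 195, 149, 51, 25, 250, 97, 46, 153, 29, 157, 79, 212]

The 2-byte key repeats, so the effective keystream is 18 2d 18 2d 18 2d 18 2d 18 2d 18 2d 18.
byte 0:  50 ^  24 =  42
byte 1: 238 ^  45 = 195
byte 2: 141 ^  24 = 149
byte 3:  30 ^  45 =  51
byte 4:   1 ^  24 =  25
byte 5: 215 ^  45 = 250
byte 6: 121 ^  24 =  97
byte 7:   3 ^  45 =  46
byte 8: 129 ^  24 = 153
byte 9:  48 ^  45 =  29
byte 10: 133 ^  24 = 157
byte 11:  98 ^  45 =  79
byte 12: 204 ^  24 = 212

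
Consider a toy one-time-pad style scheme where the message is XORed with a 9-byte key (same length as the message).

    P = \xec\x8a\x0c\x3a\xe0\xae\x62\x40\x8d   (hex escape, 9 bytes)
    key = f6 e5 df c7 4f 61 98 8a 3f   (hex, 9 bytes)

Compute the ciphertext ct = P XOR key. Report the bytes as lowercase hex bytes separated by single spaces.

ec xor f6 = 1a
8a xor e5 = 6f
0c xor df = d3
3a xor c7 = fd
e0 xor 4f = af
ae xor 61 = cf
62 xor 98 = fa
40 xor 8a = ca
8d xor 3f = b2

1a 6f d3 fd af cf fa ca b2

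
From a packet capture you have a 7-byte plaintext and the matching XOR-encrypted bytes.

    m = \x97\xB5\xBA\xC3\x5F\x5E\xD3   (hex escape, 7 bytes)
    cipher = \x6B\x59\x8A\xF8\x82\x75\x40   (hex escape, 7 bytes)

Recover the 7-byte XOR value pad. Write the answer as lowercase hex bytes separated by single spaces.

Since cipher = m ⊕ pad, XORing both sides with m gives pad = m ⊕ cipher.
byte 0: 97 ^ 6b = fc
byte 1: b5 ^ 59 = ec
byte 2: ba ^ 8a = 30
byte 3: c3 ^ f8 = 3b
byte 4: 5f ^ 82 = dd
byte 5: 5e ^ 75 = 2b
byte 6: d3 ^ 40 = 93

fc ec 30 3b dd 2b 93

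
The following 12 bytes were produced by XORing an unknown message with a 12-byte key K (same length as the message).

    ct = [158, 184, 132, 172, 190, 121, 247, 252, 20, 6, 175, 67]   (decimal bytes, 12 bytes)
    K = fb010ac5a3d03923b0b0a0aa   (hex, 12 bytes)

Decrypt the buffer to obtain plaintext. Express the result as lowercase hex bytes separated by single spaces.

XOR is its own inverse, so applying the key byte-wise gives the result directly.
9e xor fb = 65
b8 xor 01 = b9
84 xor 0a = 8e
ac xor c5 = 69
be xor a3 = 1d
79 xor d0 = a9
f7 xor 39 = ce
fc xor 23 = df
14 xor b0 = a4
06 xor b0 = b6
af xor a0 = 0f
43 xor aa = e9

65 b9 8e 69 1d a9 ce df a4 b6 0f e9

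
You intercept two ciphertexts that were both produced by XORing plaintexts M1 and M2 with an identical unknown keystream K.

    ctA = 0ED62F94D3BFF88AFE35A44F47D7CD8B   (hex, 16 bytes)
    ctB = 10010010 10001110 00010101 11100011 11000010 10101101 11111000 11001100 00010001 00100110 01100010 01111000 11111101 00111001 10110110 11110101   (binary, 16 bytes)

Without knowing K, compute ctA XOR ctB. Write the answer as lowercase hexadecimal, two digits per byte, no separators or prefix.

ctA ⊕ ctB = (M1 ⊕ K) ⊕ (M2 ⊕ K) = M1 ⊕ M2 — the shared key cancels under XOR.
00001110 ^ 10010010 = 10011100
11010110 ^ 10001110 = 01011000
00101111 ^ 00010101 = 00111010
10010100 ^ 11100011 = 01110111
11010011 ^ 11000010 = 00010001
10111111 ^ 10101101 = 00010010
11111000 ^ 11111000 = 00000000
10001010 ^ 11001100 = 01000110
11111110 ^ 00010001 = 11101111
00110101 ^ 00100110 = 00010011
10100100 ^ 01100010 = 11000110
01001111 ^ 01111000 = 00110111
01000111 ^ 11111101 = 10111010
11010111 ^ 00111001 = 11101110
11001101 ^ 10110110 = 01111011
10001011 ^ 11110101 = 01111110

9c583a7711120046ef13c637baee7b7e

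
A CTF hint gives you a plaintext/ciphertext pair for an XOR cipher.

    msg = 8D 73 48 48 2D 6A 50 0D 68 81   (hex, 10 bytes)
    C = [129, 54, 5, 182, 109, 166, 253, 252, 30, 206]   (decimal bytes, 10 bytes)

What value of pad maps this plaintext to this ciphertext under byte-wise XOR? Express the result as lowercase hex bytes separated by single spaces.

Since C = msg ⊕ pad, XORing both sides with msg gives pad = msg ⊕ C.
byte 0: 141 xor 129 =  12
byte 1: 115 xor  54 =  69
byte 2:  72 xor   5 =  77
byte 3:  72 xor 182 = 254
byte 4:  45 xor 109 =  64
byte 5: 106 xor 166 = 204
byte 6:  80 xor 253 = 173
byte 7:  13 xor 252 = 241
byte 8: 104 xor  30 = 118
byte 9: 129 xor 206 =  79

0c 45 4d fe 40 cc ad f1 76 4f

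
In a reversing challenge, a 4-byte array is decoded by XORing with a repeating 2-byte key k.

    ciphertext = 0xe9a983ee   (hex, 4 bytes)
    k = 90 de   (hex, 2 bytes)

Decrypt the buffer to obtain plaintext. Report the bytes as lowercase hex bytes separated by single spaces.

The 2-byte key repeats, so the effective keystream is 90 de 90 de.
byte 0: e9 ^ 90 = 79
byte 1: a9 ^ de = 77
byte 2: 83 ^ 90 = 13
byte 3: ee ^ de = 30

79 77 13 30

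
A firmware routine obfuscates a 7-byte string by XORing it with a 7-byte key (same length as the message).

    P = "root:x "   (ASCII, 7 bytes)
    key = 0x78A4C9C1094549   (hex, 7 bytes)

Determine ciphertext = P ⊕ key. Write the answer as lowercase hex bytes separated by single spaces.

0a cb a6 b5 33 3d 69

72 xor 78 = 0a
6f xor a4 = cb
6f xor c9 = a6
74 xor c1 = b5
3a xor 09 = 33
78 xor 45 = 3d
20 xor 49 = 69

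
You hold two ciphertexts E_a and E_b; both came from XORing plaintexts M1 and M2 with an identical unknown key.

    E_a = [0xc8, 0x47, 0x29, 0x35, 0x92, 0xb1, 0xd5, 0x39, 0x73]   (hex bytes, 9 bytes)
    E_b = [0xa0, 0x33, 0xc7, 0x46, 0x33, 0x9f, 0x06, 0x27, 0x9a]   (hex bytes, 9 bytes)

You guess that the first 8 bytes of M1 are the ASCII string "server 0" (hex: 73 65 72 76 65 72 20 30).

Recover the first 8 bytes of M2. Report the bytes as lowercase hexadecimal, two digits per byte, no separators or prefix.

First, E_a ⊕ E_b = (M1 ⊕ K) ⊕ (M2 ⊕ K) = M1 ⊕ M2, so the key drops out. Then M2 = (M1 ⊕ M2) ⊕ M1 over the first 8 bytes.
byte 0: (c8 xor a0) xor 73 = 68 xor 73 = 1b
byte 1: (47 xor 33) xor 65 = 74 xor 65 = 11
byte 2: (29 xor c7) xor 72 = ee xor 72 = 9c
byte 3: (35 xor 46) xor 76 = 73 xor 76 = 05
byte 4: (92 xor 33) xor 65 = a1 xor 65 = c4
byte 5: (b1 xor 9f) xor 72 = 2e xor 72 = 5c
byte 6: (d5 xor 06) xor 20 = d3 xor 20 = f3
byte 7: (39 xor 27) xor 30 = 1e xor 30 = 2e

1b119c05c45cf32e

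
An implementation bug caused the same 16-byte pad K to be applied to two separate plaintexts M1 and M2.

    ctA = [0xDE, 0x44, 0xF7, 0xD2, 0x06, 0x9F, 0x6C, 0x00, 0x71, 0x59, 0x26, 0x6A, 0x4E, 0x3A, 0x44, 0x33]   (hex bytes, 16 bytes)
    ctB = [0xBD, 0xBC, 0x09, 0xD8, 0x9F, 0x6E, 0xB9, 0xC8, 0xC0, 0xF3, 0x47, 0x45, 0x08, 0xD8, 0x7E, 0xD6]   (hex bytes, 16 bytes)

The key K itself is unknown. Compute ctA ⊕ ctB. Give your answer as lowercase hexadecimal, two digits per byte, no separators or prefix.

63f8fe0a99f1d5c8b1aa612f46e23ae5

ctA ⊕ ctB = (M1 ⊕ K) ⊕ (M2 ⊕ K) = M1 ⊕ M2 — the shared key cancels under XOR.
byte 0: 11011110 ^ 10111101 = 01100011
byte 1: 01000100 ^ 10111100 = 11111000
byte 2: 11110111 ^ 00001001 = 11111110
byte 3: 11010010 ^ 11011000 = 00001010
byte 4: 00000110 ^ 10011111 = 10011001
byte 5: 10011111 ^ 01101110 = 11110001
byte 6: 01101100 ^ 10111001 = 11010101
byte 7: 00000000 ^ 11001000 = 11001000
byte 8: 01110001 ^ 11000000 = 10110001
byte 9: 01011001 ^ 11110011 = 10101010
byte 10: 00100110 ^ 01000111 = 01100001
byte 11: 01101010 ^ 01000101 = 00101111
byte 12: 01001110 ^ 00001000 = 01000110
byte 13: 00111010 ^ 11011000 = 11100010
byte 14: 01000100 ^ 01111110 = 00111010
byte 15: 00110011 ^ 11010110 = 11100101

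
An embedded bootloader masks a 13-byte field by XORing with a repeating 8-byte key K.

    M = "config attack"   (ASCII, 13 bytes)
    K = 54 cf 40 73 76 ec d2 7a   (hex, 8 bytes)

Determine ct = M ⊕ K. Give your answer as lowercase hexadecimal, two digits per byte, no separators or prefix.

37a02e151f8bf21b20bb21101d

The 8-byte key repeats, so the effective keystream is 54 cf 40 73 76 ec d2 7a 54 cf 40 73 76.
byte 0:  99 ⊕  84 =  55
byte 1: 111 ⊕ 207 = 160
byte 2: 110 ⊕  64 =  46
byte 3: 102 ⊕ 115 =  21
byte 4: 105 ⊕ 118 =  31
byte 5: 103 ⊕ 236 = 139
byte 6:  32 ⊕ 210 = 242
byte 7:  97 ⊕ 122 =  27
byte 8: 116 ⊕  84 =  32
byte 9: 116 ⊕ 207 = 187
byte 10:  97 ⊕  64 =  33
byte 11:  99 ⊕ 115 =  16
byte 12: 107 ⊕ 118 =  29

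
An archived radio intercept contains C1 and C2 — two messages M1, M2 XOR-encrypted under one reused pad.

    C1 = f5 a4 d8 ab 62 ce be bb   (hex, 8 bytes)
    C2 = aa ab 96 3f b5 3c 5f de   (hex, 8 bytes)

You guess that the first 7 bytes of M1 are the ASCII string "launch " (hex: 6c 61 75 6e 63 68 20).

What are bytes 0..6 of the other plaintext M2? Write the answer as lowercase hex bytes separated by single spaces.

First, C1 ⊕ C2 = (M1 ⊕ K) ⊕ (M2 ⊕ K) = M1 ⊕ M2, so the key drops out. Then M2 = (M1 ⊕ M2) ⊕ M1 over the first 7 bytes.
byte 0: (f5 xor aa) xor 6c = 5f xor 6c = 33
byte 1: (a4 xor ab) xor 61 = 0f xor 61 = 6e
byte 2: (d8 xor 96) xor 75 = 4e xor 75 = 3b
byte 3: (ab xor 3f) xor 6e = 94 xor 6e = fa
byte 4: (62 xor b5) xor 63 = d7 xor 63 = b4
byte 5: (ce xor 3c) xor 68 = f2 xor 68 = 9a
byte 6: (be xor 5f) xor 20 = e1 xor 20 = c1

33 6e 3b fa b4 9a c1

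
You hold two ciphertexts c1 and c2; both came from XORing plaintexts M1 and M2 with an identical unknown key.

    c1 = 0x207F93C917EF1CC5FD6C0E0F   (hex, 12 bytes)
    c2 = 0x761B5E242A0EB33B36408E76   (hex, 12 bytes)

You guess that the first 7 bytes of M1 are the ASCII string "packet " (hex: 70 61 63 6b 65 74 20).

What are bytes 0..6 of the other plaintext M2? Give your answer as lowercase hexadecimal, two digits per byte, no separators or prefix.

2605ae8658958f

First, c1 ⊕ c2 = (M1 ⊕ K) ⊕ (M2 ⊕ K) = M1 ⊕ M2, so the key drops out. Then M2 = (M1 ⊕ M2) ⊕ M1 over the first 7 bytes.
byte 0: (20 XOR 76) XOR 70 = 56 XOR 70 = 26
byte 1: (7f XOR 1b) XOR 61 = 64 XOR 61 = 05
byte 2: (93 XOR 5e) XOR 63 = cd XOR 63 = ae
byte 3: (c9 XOR 24) XOR 6b = ed XOR 6b = 86
byte 4: (17 XOR 2a) XOR 65 = 3d XOR 65 = 58
byte 5: (ef XOR 0e) XOR 74 = e1 XOR 74 = 95
byte 6: (1c XOR b3) XOR 20 = af XOR 20 = 8f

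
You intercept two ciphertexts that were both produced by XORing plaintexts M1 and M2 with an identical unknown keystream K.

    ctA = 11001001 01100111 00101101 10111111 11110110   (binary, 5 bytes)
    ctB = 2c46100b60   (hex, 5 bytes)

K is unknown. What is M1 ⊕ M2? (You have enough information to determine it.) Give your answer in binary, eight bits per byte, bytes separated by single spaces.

11100101 00100001 00111101 10110100 10010110

ctA ⊕ ctB = (M1 ⊕ K) ⊕ (M2 ⊕ K) = M1 ⊕ M2 — the shared key cancels under XOR.
byte 0: c9 xor 2c = e5
byte 1: 67 xor 46 = 21
byte 2: 2d xor 10 = 3d
byte 3: bf xor 0b = b4
byte 4: f6 xor 60 = 96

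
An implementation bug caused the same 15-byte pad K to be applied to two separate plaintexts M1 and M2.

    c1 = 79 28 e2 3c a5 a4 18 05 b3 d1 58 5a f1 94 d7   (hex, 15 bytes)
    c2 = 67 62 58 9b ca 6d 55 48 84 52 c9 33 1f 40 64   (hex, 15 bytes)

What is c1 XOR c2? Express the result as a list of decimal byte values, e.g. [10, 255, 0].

c1 ⊕ c2 = (M1 ⊕ K) ⊕ (M2 ⊕ K) = M1 ⊕ M2 — the shared key cancels under XOR.
121 xor 103 =  30
 40 xor  98 =  74
226 xor  88 = 186
 60 xor 155 = 167
165 xor 202 = 111
164 xor 109 = 201
 24 xor  85 =  77
  5 xor  72 =  77
179 xor 132 =  55
209 xor  82 = 131
 88 xor 201 = 145
 90 xor  51 = 105
241 xor  31 = 238
148 xor  64 = 212
215 xor 100 = 179

[30, 74, 186, 167, 111, 201, 77, 77, 55, 131, 145, 105, 238, 212, 179]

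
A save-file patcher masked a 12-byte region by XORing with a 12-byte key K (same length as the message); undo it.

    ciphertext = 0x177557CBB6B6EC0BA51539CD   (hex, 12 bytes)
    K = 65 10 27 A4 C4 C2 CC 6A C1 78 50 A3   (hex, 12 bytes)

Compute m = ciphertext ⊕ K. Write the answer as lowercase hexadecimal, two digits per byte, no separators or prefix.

byte 0: 17 XOR 65 = 72
byte 1: 75 XOR 10 = 65
byte 2: 57 XOR 27 = 70
byte 3: cb XOR a4 = 6f
byte 4: b6 XOR c4 = 72
byte 5: b6 XOR c2 = 74
byte 6: ec XOR cc = 20
byte 7: 0b XOR 6a = 61
byte 8: a5 XOR c1 = 64
byte 9: 15 XOR 78 = 6d
byte 10: 39 XOR 50 = 69
byte 11: cd XOR a3 = 6e

7265706f72742061646d696e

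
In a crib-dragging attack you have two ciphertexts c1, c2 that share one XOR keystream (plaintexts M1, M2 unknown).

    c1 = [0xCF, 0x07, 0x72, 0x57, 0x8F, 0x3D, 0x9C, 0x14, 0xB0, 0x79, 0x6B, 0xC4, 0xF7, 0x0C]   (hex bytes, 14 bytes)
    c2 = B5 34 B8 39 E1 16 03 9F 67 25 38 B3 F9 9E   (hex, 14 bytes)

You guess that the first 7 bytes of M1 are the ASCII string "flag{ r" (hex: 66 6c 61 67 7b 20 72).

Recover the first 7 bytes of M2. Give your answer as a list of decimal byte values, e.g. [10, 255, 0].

[28, 95, 171, 9, 21, 11, 237]

First, c1 ⊕ c2 = (M1 ⊕ K) ⊕ (M2 ⊕ K) = M1 ⊕ M2, so the key drops out. Then M2 = (M1 ⊕ M2) ⊕ M1 over the first 7 bytes.
byte 0: (cf ⊕ b5) ⊕ 66 = 7a ⊕ 66 = 1c
byte 1: (07 ⊕ 34) ⊕ 6c = 33 ⊕ 6c = 5f
byte 2: (72 ⊕ b8) ⊕ 61 = ca ⊕ 61 = ab
byte 3: (57 ⊕ 39) ⊕ 67 = 6e ⊕ 67 = 09
byte 4: (8f ⊕ e1) ⊕ 7b = 6e ⊕ 7b = 15
byte 5: (3d ⊕ 16) ⊕ 20 = 2b ⊕ 20 = 0b
byte 6: (9c ⊕ 03) ⊕ 72 = 9f ⊕ 72 = ed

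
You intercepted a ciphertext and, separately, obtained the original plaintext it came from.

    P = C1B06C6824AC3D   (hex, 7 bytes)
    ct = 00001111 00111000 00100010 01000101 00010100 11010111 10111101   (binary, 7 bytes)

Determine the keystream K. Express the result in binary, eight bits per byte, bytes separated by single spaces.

11001110 10001000 01001110 00101101 00110000 01111011 10000000

Since ct = P ⊕ K, XORing both sides with P gives K = P ⊕ ct.
c1 XOR 0f = ce
b0 XOR 38 = 88
6c XOR 22 = 4e
68 XOR 45 = 2d
24 XOR 14 = 30
ac XOR d7 = 7b
3d XOR bd = 80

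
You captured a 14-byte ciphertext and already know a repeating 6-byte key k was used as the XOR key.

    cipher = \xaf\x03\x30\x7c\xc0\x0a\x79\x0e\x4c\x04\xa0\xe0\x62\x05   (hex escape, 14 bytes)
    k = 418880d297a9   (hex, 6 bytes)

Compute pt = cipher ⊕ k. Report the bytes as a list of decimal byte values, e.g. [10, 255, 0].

The 6-byte key repeats, so the effective keystream is 41 88 80 d2 97 a9 41 88 80 d2 97 a9 41 88.
byte 0: 175 ^  65 = 238
byte 1:   3 ^ 136 = 139
byte 2:  48 ^ 128 = 176
byte 3: 124 ^ 210 = 174
byte 4: 192 ^ 151 =  87
byte 5:  10 ^ 169 = 163
byte 6: 121 ^  65 =  56
byte 7:  14 ^ 136 = 134
byte 8:  76 ^ 128 = 204
byte 9:   4 ^ 210 = 214
byte 10: 160 ^ 151 =  55
byte 11: 224 ^ 169 =  73
byte 12:  98 ^  65 =  35
byte 13:   5 ^ 136 = 141

[238, 139, 176, 174, 87, 163, 56, 134, 204, 214, 55, 73, 35, 141]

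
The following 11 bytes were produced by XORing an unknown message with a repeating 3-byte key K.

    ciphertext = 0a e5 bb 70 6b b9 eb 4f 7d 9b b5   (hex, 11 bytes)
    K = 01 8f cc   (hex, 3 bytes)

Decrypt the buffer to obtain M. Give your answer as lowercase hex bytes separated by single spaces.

0b 6a 77 71 e4 75 ea c0 b1 9a 3a

The 3-byte key repeats, so the effective keystream is 01 8f cc 01 8f cc 01 8f cc 01 8f.
byte 0:  10 ⊕   1 =  11
byte 1: 229 ⊕ 143 = 106
byte 2: 187 ⊕ 204 = 119
byte 3: 112 ⊕   1 = 113
byte 4: 107 ⊕ 143 = 228
byte 5: 185 ⊕ 204 = 117
byte 6: 235 ⊕   1 = 234
byte 7:  79 ⊕ 143 = 192
byte 8: 125 ⊕ 204 = 177
byte 9: 155 ⊕   1 = 154
byte 10: 181 ⊕ 143 =  58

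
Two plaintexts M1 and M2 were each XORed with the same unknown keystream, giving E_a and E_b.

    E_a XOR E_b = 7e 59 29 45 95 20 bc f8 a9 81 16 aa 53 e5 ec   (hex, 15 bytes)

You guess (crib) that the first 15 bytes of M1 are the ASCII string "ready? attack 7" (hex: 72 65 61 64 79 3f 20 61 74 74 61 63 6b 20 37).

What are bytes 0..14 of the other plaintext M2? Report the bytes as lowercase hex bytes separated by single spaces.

0c 3c 48 21 ec 1f 9c 99 dd f5 77 c9 38 c5 db

Since E_a ⊕ E_b = M1 ⊕ M2, XORing with the guessed M1 bytes yields the corresponding M2 bytes: M2 = (E_a ⊕ E_b) ⊕ M1.
01111110 ⊕ 01110010 = 00001100
01011001 ⊕ 01100101 = 00111100
00101001 ⊕ 01100001 = 01001000
01000101 ⊕ 01100100 = 00100001
10010101 ⊕ 01111001 = 11101100
00100000 ⊕ 00111111 = 00011111
10111100 ⊕ 00100000 = 10011100
11111000 ⊕ 01100001 = 10011001
10101001 ⊕ 01110100 = 11011101
10000001 ⊕ 01110100 = 11110101
00010110 ⊕ 01100001 = 01110111
10101010 ⊕ 01100011 = 11001001
01010011 ⊕ 01101011 = 00111000
11100101 ⊕ 00100000 = 11000101
11101100 ⊕ 00110111 = 11011011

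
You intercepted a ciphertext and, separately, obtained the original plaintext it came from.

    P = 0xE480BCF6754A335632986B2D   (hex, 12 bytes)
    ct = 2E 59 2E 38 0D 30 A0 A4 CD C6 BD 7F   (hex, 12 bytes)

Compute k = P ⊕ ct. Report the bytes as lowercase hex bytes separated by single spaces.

ca d9 92 ce 78 7a 93 f2 ff 5e d6 52

Since ct = P ⊕ k, XORing both sides with P gives k = P ⊕ ct.
11100100 xor 00101110 = 11001010
10000000 xor 01011001 = 11011001
10111100 xor 00101110 = 10010010
11110110 xor 00111000 = 11001110
01110101 xor 00001101 = 01111000
01001010 xor 00110000 = 01111010
00110011 xor 10100000 = 10010011
01010110 xor 10100100 = 11110010
00110010 xor 11001101 = 11111111
10011000 xor 11000110 = 01011110
01101011 xor 10111101 = 11010110
00101101 xor 01111111 = 01010010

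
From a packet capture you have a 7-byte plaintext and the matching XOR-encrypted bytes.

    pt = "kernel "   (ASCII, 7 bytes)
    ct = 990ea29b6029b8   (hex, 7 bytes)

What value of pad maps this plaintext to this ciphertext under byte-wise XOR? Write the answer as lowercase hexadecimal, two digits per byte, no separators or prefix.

Since ct = pt ⊕ pad, XORing both sides with pt gives pad = pt ⊕ ct.
byte 0: 107 xor 153 = 242
byte 1: 101 xor  14 = 107
byte 2: 114 xor 162 = 208
byte 3: 110 xor 155 = 245
byte 4: 101 xor  96 =   5
byte 5: 108 xor  41 =  69
byte 6:  32 xor 184 = 152

f26bd0f5054598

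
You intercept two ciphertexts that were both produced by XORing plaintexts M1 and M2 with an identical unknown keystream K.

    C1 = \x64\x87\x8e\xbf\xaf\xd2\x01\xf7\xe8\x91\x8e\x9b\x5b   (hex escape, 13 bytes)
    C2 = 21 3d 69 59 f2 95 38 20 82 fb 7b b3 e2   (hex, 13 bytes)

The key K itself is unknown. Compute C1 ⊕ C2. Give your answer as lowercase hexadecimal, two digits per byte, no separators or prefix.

45bae7e65d4739d76a6af528b9

C1 ⊕ C2 = (M1 ⊕ K) ⊕ (M2 ⊕ K) = M1 ⊕ M2 — the shared key cancels under XOR.
100 XOR  33 =  69
135 XOR  61 = 186
142 XOR 105 = 231
191 XOR  89 = 230
175 XOR 242 =  93
210 XOR 149 =  71
  1 XOR  56 =  57
247 XOR  32 = 215
232 XOR 130 = 106
145 XOR 251 = 106
142 XOR 123 = 245
155 XOR 179 =  40
 91 XOR 226 = 185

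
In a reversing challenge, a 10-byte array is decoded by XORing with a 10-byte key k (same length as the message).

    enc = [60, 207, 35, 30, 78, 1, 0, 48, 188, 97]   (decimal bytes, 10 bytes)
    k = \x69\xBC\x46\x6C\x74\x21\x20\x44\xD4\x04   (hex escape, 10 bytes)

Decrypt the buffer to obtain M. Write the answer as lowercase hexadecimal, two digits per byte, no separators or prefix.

XOR is its own inverse, so applying the key byte-wise gives the result directly.
3c ⊕ 69 = 55
cf ⊕ bc = 73
23 ⊕ 46 = 65
1e ⊕ 6c = 72
4e ⊕ 74 = 3a
01 ⊕ 21 = 20
00 ⊕ 20 = 20
30 ⊕ 44 = 74
bc ⊕ d4 = 68
61 ⊕ 04 = 65

557365723a2020746865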